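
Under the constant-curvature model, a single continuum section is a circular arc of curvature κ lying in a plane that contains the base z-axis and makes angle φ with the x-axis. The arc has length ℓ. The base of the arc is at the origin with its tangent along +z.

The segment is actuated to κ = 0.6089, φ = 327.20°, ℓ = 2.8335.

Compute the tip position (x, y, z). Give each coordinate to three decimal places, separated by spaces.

1.593 -1.027 1.623

θ = κ·ℓ = 0.6089 × 2.8335 = 1.72532 rad
ρ = (1 − cos θ)/κ = (1 − -0.15391)/0.6089 = 1.89507
z = sin θ / κ = 0.98809/0.6089 = 1.62274
x = ρ cos φ = 1.89507 × cos(327.20°) = 1.59293
y = ρ sin φ = 1.89507 × sin(327.20°) = -1.02657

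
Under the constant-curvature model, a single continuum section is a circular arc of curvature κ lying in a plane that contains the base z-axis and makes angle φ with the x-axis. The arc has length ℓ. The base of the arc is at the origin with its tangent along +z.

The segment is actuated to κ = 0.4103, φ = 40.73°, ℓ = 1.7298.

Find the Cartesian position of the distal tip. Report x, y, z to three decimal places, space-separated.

0.446 0.384 1.588

θ = κ·ℓ = 0.4103 × 1.7298 = 0.70974 rad
ρ = (1 − cos θ)/κ = (1 − 0.75853)/0.4103 = 0.58851
z = sin θ / κ = 0.65163/0.4103 = 1.58819
x = ρ cos φ = 0.58851 × cos(40.73°) = 0.44597
y = ρ sin φ = 0.58851 × sin(40.73°) = 0.38400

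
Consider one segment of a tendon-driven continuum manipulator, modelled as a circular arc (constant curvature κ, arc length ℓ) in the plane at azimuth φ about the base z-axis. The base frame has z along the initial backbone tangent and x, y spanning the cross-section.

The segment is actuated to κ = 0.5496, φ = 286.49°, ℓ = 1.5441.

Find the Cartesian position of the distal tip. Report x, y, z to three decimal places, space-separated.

θ = κ·ℓ = 0.5496 × 1.5441 = 0.84864 rad
ρ = (1 − cos θ)/κ = (1 − 0.66101)/0.5496 = 0.61680
z = sin θ / κ = 0.75038/0.5496 = 1.36532
x = ρ cos φ = 0.61680 × cos(286.49°) = 0.17508
y = ρ sin φ = 0.61680 × sin(286.49°) = -0.59143

0.175 -0.591 1.365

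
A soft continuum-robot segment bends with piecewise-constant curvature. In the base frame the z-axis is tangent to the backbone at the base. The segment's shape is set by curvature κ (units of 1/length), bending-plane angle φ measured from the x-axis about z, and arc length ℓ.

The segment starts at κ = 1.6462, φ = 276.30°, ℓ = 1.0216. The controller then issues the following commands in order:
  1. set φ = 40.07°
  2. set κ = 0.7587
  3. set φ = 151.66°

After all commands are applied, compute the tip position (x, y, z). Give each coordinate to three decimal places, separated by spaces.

-0.331 0.179 0.922

initial: κ=1.6462, φ=276.30°, ℓ=1.0216
cmd 1: set φ=40.07° → (κ,φ,ℓ)=(1.6462,40.07°,1.0216) → tip=(0.5163,0.4343,0.6037)
cmd 2: set κ=0.7587 → (κ,φ,ℓ)=(0.7587,40.07°,1.0216) → tip=(0.2881,0.2424,0.9223)
cmd 3: set φ=151.66° → (κ,φ,ℓ)=(0.7587,151.66°,1.0216) → tip=(-0.3314,0.1787,0.9223)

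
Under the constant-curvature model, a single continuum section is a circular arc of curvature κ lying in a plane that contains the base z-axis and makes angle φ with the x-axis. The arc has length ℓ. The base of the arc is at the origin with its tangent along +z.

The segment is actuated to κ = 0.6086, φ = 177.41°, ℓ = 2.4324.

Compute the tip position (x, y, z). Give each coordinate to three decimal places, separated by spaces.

θ = κ·ℓ = 0.6086 × 2.4324 = 1.48036 rad
ρ = (1 − cos θ)/κ = (1 − 0.09031)/0.6086 = 1.49472
z = sin θ / κ = 0.99591/0.6086 = 1.63640
x = ρ cos φ = 1.49472 × cos(177.41°) = -1.49319
y = ρ sin φ = 1.49472 × sin(177.41°) = 0.06754

-1.493 0.068 1.636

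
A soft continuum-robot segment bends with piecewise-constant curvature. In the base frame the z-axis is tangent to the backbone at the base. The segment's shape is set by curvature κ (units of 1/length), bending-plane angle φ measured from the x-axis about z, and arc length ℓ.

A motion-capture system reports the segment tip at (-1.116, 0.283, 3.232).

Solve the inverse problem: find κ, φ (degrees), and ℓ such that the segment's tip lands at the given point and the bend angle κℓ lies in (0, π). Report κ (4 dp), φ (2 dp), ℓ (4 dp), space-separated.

0.1956 165.77 3.4988

ρ = √(x²+y²) = √(-1.116² + 0.283²) = 1.15132
φ = atan2(y, x) mod 360° = atan2(0.283, -1.116) = 165.7706°
|p|² = ρ² + z² = 1.15132² + 3.232² = 11.77137
κ = 2ρ / |p|² = 2×1.15132 / 11.77137 = 0.19561
θ = 2·atan2(ρ, z) = 2·atan2(1.15132, 3.232) = 0.68442 rad
ℓ = θ/κ = 0.68442/0.19561 = 3.49883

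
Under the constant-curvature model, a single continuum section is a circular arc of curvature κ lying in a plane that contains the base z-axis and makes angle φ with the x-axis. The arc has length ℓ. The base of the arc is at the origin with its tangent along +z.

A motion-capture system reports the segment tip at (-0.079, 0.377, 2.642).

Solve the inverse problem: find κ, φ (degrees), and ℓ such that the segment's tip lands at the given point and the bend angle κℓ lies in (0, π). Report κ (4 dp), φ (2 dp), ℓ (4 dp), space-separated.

ρ = √(x²+y²) = √(-0.079² + 0.377²) = 0.38519
φ = atan2(y, x) mod 360° = atan2(0.377, -0.079) = 101.8350°
|p|² = ρ² + z² = 0.38519² + 2.642² = 7.12853
κ = 2ρ / |p|² = 2×0.38519 / 7.12853 = 0.10807
θ = 2·atan2(ρ, z) = 2·atan2(0.38519, 2.642) = 0.28955 rad
ℓ = θ/κ = 0.28955/0.10807 = 2.67928

0.1081 101.84 2.6793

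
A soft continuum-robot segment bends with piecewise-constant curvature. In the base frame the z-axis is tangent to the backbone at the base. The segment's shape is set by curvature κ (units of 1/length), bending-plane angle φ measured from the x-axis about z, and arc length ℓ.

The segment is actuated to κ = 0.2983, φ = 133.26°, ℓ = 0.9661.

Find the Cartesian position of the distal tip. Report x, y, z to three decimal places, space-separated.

θ = κ·ℓ = 0.2983 × 0.9661 = 0.28819 rad
ρ = (1 − cos θ)/κ = (1 − 0.95876)/0.2983 = 0.13825
z = sin θ / κ = 0.28422/0.2983 = 0.95278
x = ρ cos φ = 0.13825 × cos(133.26°) = -0.09474
y = ρ sin φ = 0.13825 × sin(133.26°) = 0.10068

-0.095 0.101 0.953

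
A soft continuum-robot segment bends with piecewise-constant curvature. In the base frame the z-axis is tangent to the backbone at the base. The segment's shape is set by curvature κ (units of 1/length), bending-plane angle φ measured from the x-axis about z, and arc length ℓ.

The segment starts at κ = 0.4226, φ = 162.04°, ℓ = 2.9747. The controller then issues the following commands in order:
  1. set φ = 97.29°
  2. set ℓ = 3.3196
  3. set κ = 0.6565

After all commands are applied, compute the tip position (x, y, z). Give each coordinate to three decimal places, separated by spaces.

-0.304 2.375 1.250

initial: κ=0.4226, φ=162.04°, ℓ=2.9747
cmd 1: set φ=97.29° → (κ,φ,ℓ)=(0.4226,97.29°,2.9747) → tip=(-0.2076,1.6229,2.2508)
cmd 2: set ℓ=3.3196 → (κ,φ,ℓ)=(0.4226,97.29°,3.3196) → tip=(-0.2501,1.9549,2.3330)
cmd 3: set κ=0.6565 → (κ,φ,ℓ)=(0.6565,97.29°,3.3196) → tip=(-0.3038,2.3746,1.2498)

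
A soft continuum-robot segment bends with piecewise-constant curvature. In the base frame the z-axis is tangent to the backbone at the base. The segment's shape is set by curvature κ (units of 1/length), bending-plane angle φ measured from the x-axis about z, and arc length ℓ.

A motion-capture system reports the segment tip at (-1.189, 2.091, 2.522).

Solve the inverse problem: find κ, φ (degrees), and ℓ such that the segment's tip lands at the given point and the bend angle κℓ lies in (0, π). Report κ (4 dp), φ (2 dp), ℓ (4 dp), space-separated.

0.3961 119.62 3.8465

ρ = √(x²+y²) = √(-1.189² + 2.091²) = 2.40541
φ = atan2(y, x) mod 360° = atan2(2.091, -1.189) = 119.6237°
|p|² = ρ² + z² = 2.40541² + 2.522² = 12.14649
κ = 2ρ / |p|² = 2×2.40541 / 12.14649 = 0.39607
θ = 2·atan2(ρ, z) = 2·atan2(2.40541, 2.522) = 1.52348 rad
ℓ = θ/κ = 1.52348/0.39607 = 3.84653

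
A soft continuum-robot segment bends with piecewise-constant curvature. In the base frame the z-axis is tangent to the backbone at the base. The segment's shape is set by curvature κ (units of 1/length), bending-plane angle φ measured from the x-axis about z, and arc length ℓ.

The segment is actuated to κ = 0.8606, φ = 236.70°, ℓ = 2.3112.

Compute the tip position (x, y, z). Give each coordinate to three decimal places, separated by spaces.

θ = κ·ℓ = 0.8606 × 2.3112 = 1.98902 rad
ρ = (1 − cos θ)/κ = (1 − -0.40614)/0.8606 = 1.63390
z = sin θ / κ = 0.91381/0.8606 = 1.06183
x = ρ cos φ = 1.63390 × cos(236.70°) = -0.89705
y = ρ sin φ = 1.63390 × sin(236.70°) = -1.36563

-0.897 -1.366 1.062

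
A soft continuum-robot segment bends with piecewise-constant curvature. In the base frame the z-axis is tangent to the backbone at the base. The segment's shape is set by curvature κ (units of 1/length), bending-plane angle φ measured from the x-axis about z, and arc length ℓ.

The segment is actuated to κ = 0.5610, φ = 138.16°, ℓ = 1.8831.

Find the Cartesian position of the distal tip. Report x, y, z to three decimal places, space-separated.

-0.675 0.604 1.552

θ = κ·ℓ = 0.5610 × 1.8831 = 1.05642 rad
ρ = (1 − cos θ)/κ = (1 − 0.49199)/0.5610 = 0.90554
z = sin θ / κ = 0.87060/0.5610 = 1.55187
x = ρ cos φ = 0.90554 × cos(138.16°) = -0.67464
y = ρ sin φ = 0.90554 × sin(138.16°) = 0.60404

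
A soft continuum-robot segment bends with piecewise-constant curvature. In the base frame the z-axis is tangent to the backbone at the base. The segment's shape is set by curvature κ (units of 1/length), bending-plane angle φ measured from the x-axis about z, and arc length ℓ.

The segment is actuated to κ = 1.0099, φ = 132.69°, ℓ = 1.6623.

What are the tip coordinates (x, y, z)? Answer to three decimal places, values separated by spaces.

-0.744 0.806 0.984

θ = κ·ℓ = 1.0099 × 1.6623 = 1.67876 rad
ρ = (1 − cos θ)/κ = (1 − -0.10775)/1.0099 = 1.09689
z = sin θ / κ = 0.99418/1.0099 = 0.98443
x = ρ cos φ = 1.09689 × cos(132.69°) = -0.74373
y = ρ sin φ = 1.09689 × sin(132.69°) = 0.80625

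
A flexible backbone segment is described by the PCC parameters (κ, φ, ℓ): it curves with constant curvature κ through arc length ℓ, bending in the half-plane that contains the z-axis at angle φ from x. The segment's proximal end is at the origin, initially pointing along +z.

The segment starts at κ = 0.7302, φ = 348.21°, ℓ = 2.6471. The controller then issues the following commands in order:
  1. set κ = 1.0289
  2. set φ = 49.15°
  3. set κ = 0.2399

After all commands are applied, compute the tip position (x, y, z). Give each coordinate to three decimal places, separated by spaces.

initial: κ=0.7302, φ=348.21°, ℓ=2.6471
cmd 1: set κ=1.0289 → (κ,φ,ℓ)=(1.0289,348.21°,2.6471) → tip=(1.8209,-0.3801,0.3945)
cmd 2: set φ=49.15° → (κ,φ,ℓ)=(1.0289,49.15°,2.6471) → tip=(1.2167,1.4071,0.3945)
cmd 3: set κ=0.2399 → (κ,φ,ℓ)=(0.2399,49.15°,2.6471) → tip=(0.5315,0.6147,2.4727)

0.532 0.615 2.473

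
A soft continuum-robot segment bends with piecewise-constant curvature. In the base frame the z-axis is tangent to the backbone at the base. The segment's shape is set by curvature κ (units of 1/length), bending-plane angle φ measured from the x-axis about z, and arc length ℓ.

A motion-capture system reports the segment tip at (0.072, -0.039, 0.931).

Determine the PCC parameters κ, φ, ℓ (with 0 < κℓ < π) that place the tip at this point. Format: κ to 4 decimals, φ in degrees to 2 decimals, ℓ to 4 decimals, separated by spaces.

0.1875 331.56 0.9358

ρ = √(x²+y²) = √(0.072² + -0.039²) = 0.08188
φ = atan2(y, x) mod 360° = atan2(-0.039, 0.072) = 331.5571°
|p|² = ρ² + z² = 0.08188² + 0.931² = 0.87347
κ = 2ρ / |p|² = 2×0.08188 / 0.87347 = 0.18749
θ = 2·atan2(ρ, z) = 2·atan2(0.08188, 0.931) = 0.17545 rad
ℓ = θ/κ = 0.17545/0.18749 = 0.93579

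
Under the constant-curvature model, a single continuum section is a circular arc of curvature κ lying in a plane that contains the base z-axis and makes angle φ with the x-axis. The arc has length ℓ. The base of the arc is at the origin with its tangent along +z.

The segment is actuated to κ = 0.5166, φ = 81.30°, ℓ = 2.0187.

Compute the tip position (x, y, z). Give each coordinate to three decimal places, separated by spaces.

0.145 0.950 1.672

θ = κ·ℓ = 0.5166 × 2.0187 = 1.04286 rad
ρ = (1 − cos θ)/κ = (1 − 0.50375)/0.5166 = 0.96061
z = sin θ / κ = 0.86385/0.5166 = 1.67218
x = ρ cos φ = 0.96061 × cos(81.30°) = 0.14530
y = ρ sin φ = 0.96061 × sin(81.30°) = 0.94955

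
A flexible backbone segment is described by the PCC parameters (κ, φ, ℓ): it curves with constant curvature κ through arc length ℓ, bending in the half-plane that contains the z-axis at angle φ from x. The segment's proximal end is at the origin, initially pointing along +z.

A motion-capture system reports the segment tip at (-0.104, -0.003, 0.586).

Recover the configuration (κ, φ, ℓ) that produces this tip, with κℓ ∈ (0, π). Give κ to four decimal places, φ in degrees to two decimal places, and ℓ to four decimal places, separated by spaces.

ρ = √(x²+y²) = √(-0.104² + -0.003²) = 0.10404
φ = atan2(y, x) mod 360° = atan2(-0.003, -0.104) = 181.6523°
|p|² = ρ² + z² = 0.10404² + 0.586² = 0.35422
κ = 2ρ / |p|² = 2×0.10404 / 0.35422 = 0.58745
θ = 2·atan2(ρ, z) = 2·atan2(0.10404, 0.586) = 0.35143 rad
ℓ = θ/κ = 0.35143/0.58745 = 0.59824

0.5874 181.65 0.5982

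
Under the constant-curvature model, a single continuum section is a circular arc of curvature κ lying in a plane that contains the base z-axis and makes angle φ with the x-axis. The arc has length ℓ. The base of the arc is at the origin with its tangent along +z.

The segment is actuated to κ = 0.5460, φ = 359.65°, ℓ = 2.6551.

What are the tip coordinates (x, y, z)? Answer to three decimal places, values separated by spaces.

1.610 -0.010 1.818

θ = κ·ℓ = 0.5460 × 2.6551 = 1.44968 rad
ρ = (1 − cos θ)/κ = (1 − 0.12082)/0.5460 = 1.61023
z = sin θ / κ = 0.99267/0.5460 = 1.81809
x = ρ cos φ = 1.61023 × cos(359.65°) = 1.61020
y = ρ sin φ = 1.61023 × sin(359.65°) = -0.00984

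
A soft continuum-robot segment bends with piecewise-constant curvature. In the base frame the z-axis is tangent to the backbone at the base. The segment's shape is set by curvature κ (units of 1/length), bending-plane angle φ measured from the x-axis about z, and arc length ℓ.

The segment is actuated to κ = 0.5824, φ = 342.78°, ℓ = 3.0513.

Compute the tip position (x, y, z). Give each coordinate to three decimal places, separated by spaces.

1.976 -0.612 1.681

θ = κ·ℓ = 0.5824 × 3.0513 = 1.77708 rad
ρ = (1 − cos θ)/κ = (1 − -0.20482)/0.5824 = 2.06872
z = sin θ / κ = 0.97880/0.5824 = 1.68063
x = ρ cos φ = 2.06872 × cos(342.78°) = 1.97599
y = ρ sin φ = 2.06872 × sin(342.78°) = -0.61243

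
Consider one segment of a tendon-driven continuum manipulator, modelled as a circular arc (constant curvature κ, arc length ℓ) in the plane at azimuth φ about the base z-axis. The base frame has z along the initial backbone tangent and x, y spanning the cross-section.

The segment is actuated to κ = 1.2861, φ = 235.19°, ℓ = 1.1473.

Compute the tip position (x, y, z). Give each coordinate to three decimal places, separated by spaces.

θ = κ·ℓ = 1.2861 × 1.1473 = 1.47554 rad
ρ = (1 − cos θ)/κ = (1 − 0.09511)/1.2861 = 0.70359
z = sin θ / κ = 0.99547/1.2861 = 0.77402
x = ρ cos φ = 0.70359 × cos(235.19°) = -0.40165
y = ρ sin φ = 0.70359 × sin(235.19°) = -0.57768

-0.402 -0.578 0.774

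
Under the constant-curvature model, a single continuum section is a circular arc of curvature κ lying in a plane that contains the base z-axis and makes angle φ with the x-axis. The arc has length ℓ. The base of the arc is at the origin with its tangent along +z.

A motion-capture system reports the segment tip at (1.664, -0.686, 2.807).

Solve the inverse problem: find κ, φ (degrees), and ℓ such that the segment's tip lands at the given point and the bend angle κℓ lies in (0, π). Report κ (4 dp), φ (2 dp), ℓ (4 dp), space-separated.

0.3238 337.60 3.5222

ρ = √(x²+y²) = √(1.664² + -0.686²) = 1.79986
φ = atan2(y, x) mod 360° = atan2(-0.686, 1.664) = 337.5956°
|p|² = ρ² + z² = 1.79986² + 2.807² = 11.11874
κ = 2ρ / |p|² = 2×1.79986 / 11.11874 = 0.32375
θ = 2·atan2(ρ, z) = 2·atan2(1.79986, 2.807) = 1.14033 rad
ℓ = θ/κ = 1.14033/0.32375 = 3.52224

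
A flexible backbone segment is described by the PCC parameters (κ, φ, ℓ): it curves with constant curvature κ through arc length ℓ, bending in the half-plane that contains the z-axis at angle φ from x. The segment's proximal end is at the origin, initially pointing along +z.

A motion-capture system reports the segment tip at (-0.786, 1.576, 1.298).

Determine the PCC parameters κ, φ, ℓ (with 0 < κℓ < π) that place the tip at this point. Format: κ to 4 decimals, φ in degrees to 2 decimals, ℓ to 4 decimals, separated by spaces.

ρ = √(x²+y²) = √(-0.786² + 1.576²) = 1.76113
φ = atan2(y, x) mod 360° = atan2(1.576, -0.786) = 116.5069°
|p|² = ρ² + z² = 1.76113² + 1.298² = 4.78638
κ = 2ρ / |p|² = 2×1.76113 / 4.78638 = 0.73589
θ = 2·atan2(ρ, z) = 2·atan2(1.76113, 1.298) = 1.87130 rad
ℓ = θ/κ = 1.87130/0.73589 = 2.54290

0.7359 116.51 2.5429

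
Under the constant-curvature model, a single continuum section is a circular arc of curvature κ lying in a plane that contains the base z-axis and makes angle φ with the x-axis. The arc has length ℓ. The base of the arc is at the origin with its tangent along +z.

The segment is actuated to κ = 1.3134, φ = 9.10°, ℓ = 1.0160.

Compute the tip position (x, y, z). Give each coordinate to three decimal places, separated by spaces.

0.576 0.092 0.740

θ = κ·ℓ = 1.3134 × 1.0160 = 1.33441 rad
ρ = (1 − cos θ)/κ = (1 − 0.23419)/1.3134 = 0.58308
z = sin θ / κ = 0.97219/1.3134 = 0.74021
x = ρ cos φ = 0.58308 × cos(9.10°) = 0.57574
y = ρ sin φ = 0.58308 × sin(9.10°) = 0.09222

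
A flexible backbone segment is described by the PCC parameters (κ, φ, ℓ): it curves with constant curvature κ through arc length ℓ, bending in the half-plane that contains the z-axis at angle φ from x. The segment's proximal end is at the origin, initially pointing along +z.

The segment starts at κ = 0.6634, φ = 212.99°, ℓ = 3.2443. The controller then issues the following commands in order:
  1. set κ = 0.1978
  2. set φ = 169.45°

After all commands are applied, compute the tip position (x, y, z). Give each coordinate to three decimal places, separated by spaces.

initial: κ=0.6634, φ=212.99°, ℓ=3.2443
cmd 1: set κ=0.1978 → (κ,φ,ℓ)=(0.1978,212.99°,3.2443) → tip=(-0.8436,-0.5476,3.0262)
cmd 2: set φ=169.45° → (κ,φ,ℓ)=(0.1978,169.45°,3.2443) → tip=(-0.9887,0.1841,3.0262)

-0.989 0.184 3.026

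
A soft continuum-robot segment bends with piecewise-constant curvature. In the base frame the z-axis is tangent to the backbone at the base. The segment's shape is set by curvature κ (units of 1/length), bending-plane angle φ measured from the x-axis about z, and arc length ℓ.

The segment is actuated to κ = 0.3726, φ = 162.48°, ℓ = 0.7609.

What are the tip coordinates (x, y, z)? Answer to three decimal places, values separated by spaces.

-0.102 0.032 0.751

θ = κ·ℓ = 0.3726 × 0.7609 = 0.28351 rad
ρ = (1 − cos θ)/κ = (1 − 0.96008)/0.3726 = 0.10714
z = sin θ / κ = 0.27973/0.3726 = 0.75075
x = ρ cos φ = 0.10714 × cos(162.48°) = -0.10217
y = ρ sin φ = 0.10714 × sin(162.48°) = 0.03225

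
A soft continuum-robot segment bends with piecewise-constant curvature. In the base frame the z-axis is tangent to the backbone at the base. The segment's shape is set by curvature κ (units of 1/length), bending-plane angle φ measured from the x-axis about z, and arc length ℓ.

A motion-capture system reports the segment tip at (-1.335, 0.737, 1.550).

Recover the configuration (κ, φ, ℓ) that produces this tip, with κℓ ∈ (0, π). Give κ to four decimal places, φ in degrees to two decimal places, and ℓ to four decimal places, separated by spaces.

ρ = √(x²+y²) = √(-1.335² + 0.737²) = 1.52492
φ = atan2(y, x) mod 360° = atan2(0.737, -1.335) = 151.0987°
|p|² = ρ² + z² = 1.52492² + 1.550² = 4.72789
κ = 2ρ / |p|² = 2×1.52492 / 4.72789 = 0.64508
θ = 2·atan2(ρ, z) = 2·atan2(1.52492, 1.550) = 1.55449 rad
ℓ = θ/κ = 1.55449/0.64508 = 2.40978

0.6451 151.10 2.4098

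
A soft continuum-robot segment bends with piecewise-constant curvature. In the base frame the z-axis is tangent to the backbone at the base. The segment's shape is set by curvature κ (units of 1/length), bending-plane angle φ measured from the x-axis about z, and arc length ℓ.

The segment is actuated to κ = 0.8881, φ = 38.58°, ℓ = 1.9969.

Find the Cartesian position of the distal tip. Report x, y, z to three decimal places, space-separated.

1.057 0.844 1.103

θ = κ·ℓ = 0.8881 × 1.9969 = 1.77345 rad
ρ = (1 − cos θ)/κ = (1 − -0.20127)/0.8881 = 1.35263
z = sin θ / κ = 0.97954/0.8881 = 1.10296
x = ρ cos φ = 1.35263 × cos(38.58°) = 1.05740
y = ρ sin φ = 1.35263 × sin(38.58°) = 0.84351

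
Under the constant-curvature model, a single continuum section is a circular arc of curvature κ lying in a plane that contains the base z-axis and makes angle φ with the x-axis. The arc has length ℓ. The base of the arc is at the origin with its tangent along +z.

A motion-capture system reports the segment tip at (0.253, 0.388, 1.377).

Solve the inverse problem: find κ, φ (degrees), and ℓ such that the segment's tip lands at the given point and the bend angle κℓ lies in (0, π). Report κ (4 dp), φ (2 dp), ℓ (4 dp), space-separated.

ρ = √(x²+y²) = √(0.253² + 0.388²) = 0.46320
φ = atan2(y, x) mod 360° = atan2(0.388, 0.253) = 56.8932°
|p|² = ρ² + z² = 0.46320² + 1.377² = 2.11068
κ = 2ρ / |p|² = 2×0.46320 / 2.11068 = 0.43891
θ = 2·atan2(ρ, z) = 2·atan2(0.46320, 1.377) = 0.64898 rad
ℓ = θ/κ = 0.64898/0.43891 = 1.47863

0.4389 56.89 1.4786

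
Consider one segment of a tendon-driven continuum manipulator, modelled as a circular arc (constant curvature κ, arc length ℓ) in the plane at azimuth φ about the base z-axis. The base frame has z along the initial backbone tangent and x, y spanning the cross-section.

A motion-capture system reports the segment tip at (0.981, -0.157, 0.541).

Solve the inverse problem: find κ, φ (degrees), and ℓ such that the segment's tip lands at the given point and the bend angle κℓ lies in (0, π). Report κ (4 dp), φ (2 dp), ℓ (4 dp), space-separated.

1.5527 350.91 1.3810

ρ = √(x²+y²) = √(0.981² + -0.157²) = 0.99348
φ = atan2(y, x) mod 360° = atan2(-0.157, 0.981) = 350.9074°
|p|² = ρ² + z² = 0.99348² + 0.541² = 1.27969
κ = 2ρ / |p|² = 2×0.99348 / 1.27969 = 1.55269
θ = 2·atan2(ρ, z) = 2·atan2(0.99348, 0.541) = 2.14430 rad
ℓ = θ/κ = 2.14430/1.55269 = 1.38102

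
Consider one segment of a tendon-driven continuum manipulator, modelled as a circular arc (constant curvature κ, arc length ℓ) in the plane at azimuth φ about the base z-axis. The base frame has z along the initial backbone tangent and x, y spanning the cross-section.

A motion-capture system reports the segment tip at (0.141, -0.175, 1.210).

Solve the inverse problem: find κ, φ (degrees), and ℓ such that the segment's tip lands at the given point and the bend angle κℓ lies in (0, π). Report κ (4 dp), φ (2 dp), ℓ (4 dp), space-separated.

ρ = √(x²+y²) = √(0.141² + -0.175²) = 0.22474
φ = atan2(y, x) mod 360° = atan2(-0.175, 0.141) = 308.8589°
|p|² = ρ² + z² = 0.22474² + 1.210² = 1.51461
κ = 2ρ / |p|² = 2×0.22474 / 1.51461 = 0.29676
θ = 2·atan2(ρ, z) = 2·atan2(0.22474, 1.210) = 0.36728 rad
ℓ = θ/κ = 0.36728/0.29676 = 1.23764

0.2968 308.86 1.2376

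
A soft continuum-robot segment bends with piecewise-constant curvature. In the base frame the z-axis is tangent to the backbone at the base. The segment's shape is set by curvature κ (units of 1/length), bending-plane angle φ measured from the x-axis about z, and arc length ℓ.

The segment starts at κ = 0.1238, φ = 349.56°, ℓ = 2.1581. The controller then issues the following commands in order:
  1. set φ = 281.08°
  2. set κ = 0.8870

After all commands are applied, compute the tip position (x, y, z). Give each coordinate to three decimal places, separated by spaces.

initial: κ=0.1238, φ=349.56°, ℓ=2.1581
cmd 1: set φ=281.08° → (κ,φ,ℓ)=(0.1238,281.08°,2.1581) → tip=(0.0551,-0.2812,2.1325)
cmd 2: set κ=0.8870 → (κ,φ,ℓ)=(0.8870,281.08°,2.1581) → tip=(0.2896,-1.4789,1.0616)

0.290 -1.479 1.062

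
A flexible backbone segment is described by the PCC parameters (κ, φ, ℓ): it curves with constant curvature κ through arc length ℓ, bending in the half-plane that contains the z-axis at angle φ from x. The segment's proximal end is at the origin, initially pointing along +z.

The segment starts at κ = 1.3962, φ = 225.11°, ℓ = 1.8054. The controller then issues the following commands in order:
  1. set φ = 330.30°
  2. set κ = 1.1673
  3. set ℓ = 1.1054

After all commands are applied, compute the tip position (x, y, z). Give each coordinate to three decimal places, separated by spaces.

initial: κ=1.3962, φ=225.11°, ℓ=1.8054
cmd 1: set φ=330.30° → (κ,φ,ℓ)=(1.3962,330.30°,1.8054) → tip=(1.1282,-0.6435,0.4167)
cmd 2: set κ=1.1673 → (κ,φ,ℓ)=(1.1673,330.30°,1.8054) → tip=(1.1246,-0.6415,0.7363)
cmd 3: set ℓ=1.1054 → (κ,φ,ℓ)=(1.1673,330.30°,1.1054) → tip=(0.5382,-0.3070,0.8232)

0.538 -0.307 0.823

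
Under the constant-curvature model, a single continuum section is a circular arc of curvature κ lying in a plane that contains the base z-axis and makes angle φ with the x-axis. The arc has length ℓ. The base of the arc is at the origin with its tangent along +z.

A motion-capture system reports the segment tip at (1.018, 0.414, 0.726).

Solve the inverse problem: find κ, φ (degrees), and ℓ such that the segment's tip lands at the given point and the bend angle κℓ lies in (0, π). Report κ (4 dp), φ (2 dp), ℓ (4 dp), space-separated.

1.2670 22.13 1.5580

ρ = √(x²+y²) = √(1.018² + 0.414²) = 1.09896
φ = atan2(y, x) mod 360° = atan2(0.414, 1.018) = 22.1306°
|p|² = ρ² + z² = 1.09896² + 0.726² = 1.73480
κ = 2ρ / |p|² = 2×1.09896 / 1.73480 = 1.26697
θ = 2·atan2(ρ, z) = 2·atan2(1.09896, 0.726) = 1.97398 rad
ℓ = θ/κ = 1.97398/1.26697 = 1.55804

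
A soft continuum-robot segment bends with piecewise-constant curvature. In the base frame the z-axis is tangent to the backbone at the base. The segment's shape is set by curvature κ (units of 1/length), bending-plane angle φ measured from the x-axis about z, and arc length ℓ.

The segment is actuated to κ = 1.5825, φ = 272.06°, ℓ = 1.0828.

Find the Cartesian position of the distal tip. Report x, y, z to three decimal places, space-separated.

θ = κ·ℓ = 1.5825 × 1.0828 = 1.71353 rad
ρ = (1 − cos θ)/κ = (1 − -0.14225)/1.5825 = 0.72180
z = sin θ / κ = 0.98983/1.5825 = 0.62549
x = ρ cos φ = 0.72180 × cos(272.06°) = 0.02595
y = ρ sin φ = 0.72180 × sin(272.06°) = -0.72133

0.026 -0.721 0.625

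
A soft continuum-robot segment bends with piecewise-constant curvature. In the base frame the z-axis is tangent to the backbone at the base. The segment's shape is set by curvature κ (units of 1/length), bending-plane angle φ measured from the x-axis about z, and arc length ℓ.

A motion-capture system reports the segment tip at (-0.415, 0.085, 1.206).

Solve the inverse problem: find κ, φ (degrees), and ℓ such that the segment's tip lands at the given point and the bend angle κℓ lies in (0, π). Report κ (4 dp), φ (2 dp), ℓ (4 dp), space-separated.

ρ = √(x²+y²) = √(-0.415² + 0.085²) = 0.42362
φ = atan2(y, x) mod 360° = atan2(0.085, -0.415) = 168.4248°
|p|² = ρ² + z² = 0.42362² + 1.206² = 1.63389
κ = 2ρ / |p|² = 2×0.42362 / 1.63389 = 0.51854
θ = 2·atan2(ρ, z) = 2·atan2(0.42362, 1.206) = 0.67559 rad
ℓ = θ/κ = 0.67559/0.51854 = 1.30287

0.5185 168.42 1.3029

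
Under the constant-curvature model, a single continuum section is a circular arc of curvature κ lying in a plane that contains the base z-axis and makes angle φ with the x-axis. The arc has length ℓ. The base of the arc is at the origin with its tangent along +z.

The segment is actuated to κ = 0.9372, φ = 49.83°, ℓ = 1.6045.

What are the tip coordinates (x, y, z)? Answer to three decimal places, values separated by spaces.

0.642 0.761 1.065

θ = κ·ℓ = 0.9372 × 1.6045 = 1.50374 rad
ρ = (1 − cos θ)/κ = (1 − 0.06701)/0.9372 = 0.99551
z = sin θ / κ = 0.99775/0.9372 = 1.06461
x = ρ cos φ = 0.99551 × cos(49.83°) = 0.64216
y = ρ sin φ = 0.99551 × sin(49.83°) = 0.76070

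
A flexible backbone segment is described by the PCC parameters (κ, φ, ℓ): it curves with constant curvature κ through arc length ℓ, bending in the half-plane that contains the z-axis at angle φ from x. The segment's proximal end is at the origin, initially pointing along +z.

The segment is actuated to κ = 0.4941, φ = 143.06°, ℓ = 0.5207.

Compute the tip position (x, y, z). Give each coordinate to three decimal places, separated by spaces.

-0.053 0.040 0.515

θ = κ·ℓ = 0.4941 × 0.5207 = 0.25728 rad
ρ = (1 − cos θ)/κ = (1 − 0.96709)/0.4941 = 0.06661
z = sin θ / κ = 0.25445/0.4941 = 0.51497
x = ρ cos φ = 0.06661 × cos(143.06°) = -0.05324
y = ρ sin φ = 0.06661 × sin(143.06°) = 0.04003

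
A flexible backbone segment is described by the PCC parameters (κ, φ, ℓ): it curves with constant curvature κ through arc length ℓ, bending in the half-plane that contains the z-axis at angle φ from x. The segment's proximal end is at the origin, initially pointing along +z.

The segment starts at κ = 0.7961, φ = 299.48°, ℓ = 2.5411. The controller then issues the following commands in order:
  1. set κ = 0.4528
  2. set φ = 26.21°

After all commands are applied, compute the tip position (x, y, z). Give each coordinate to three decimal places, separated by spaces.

1.173 0.578 2.016

initial: κ=0.7961, φ=299.48°, ℓ=2.5411
cmd 1: set κ=0.4528 → (κ,φ,ℓ)=(0.4528,299.48°,2.5411) → tip=(0.6435,-1.1383,2.0164)
cmd 2: set φ=26.21° → (κ,φ,ℓ)=(0.4528,26.21°,2.5411) → tip=(1.1731,0.5775,2.0164)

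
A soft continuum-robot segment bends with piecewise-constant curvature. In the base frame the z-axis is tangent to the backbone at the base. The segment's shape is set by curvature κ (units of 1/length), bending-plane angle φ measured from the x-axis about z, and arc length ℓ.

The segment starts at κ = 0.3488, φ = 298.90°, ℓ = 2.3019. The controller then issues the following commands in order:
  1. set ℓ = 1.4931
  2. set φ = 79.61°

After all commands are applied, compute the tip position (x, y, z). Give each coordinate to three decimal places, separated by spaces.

initial: κ=0.3488, φ=298.90°, ℓ=2.3019
cmd 1: set ℓ=1.4931 → (κ,φ,ℓ)=(0.3488,298.90°,1.4931) → tip=(0.1837,-0.3328,1.4265)
cmd 2: set φ=79.61° → (κ,φ,ℓ)=(0.3488,79.61°,1.4931) → tip=(0.0685,0.3739,1.4265)

0.069 0.374 1.427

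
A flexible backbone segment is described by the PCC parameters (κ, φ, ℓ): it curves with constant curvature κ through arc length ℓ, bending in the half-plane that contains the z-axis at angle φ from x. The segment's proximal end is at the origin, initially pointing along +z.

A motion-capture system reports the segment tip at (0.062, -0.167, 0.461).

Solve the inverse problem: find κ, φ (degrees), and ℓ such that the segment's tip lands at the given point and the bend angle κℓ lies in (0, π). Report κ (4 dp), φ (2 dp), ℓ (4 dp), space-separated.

1.4586 290.37 0.5056

ρ = √(x²+y²) = √(0.062² + -0.167²) = 0.17814
φ = atan2(y, x) mod 360° = atan2(-0.167, 0.062) = 290.3678°
|p|² = ρ² + z² = 0.17814² + 0.461² = 0.24425
κ = 2ρ / |p|² = 2×0.17814 / 0.24425 = 1.45863
θ = 2·atan2(ρ, z) = 2·atan2(0.17814, 0.461) = 0.73748 rad
ℓ = θ/κ = 0.73748/1.45863 = 0.50560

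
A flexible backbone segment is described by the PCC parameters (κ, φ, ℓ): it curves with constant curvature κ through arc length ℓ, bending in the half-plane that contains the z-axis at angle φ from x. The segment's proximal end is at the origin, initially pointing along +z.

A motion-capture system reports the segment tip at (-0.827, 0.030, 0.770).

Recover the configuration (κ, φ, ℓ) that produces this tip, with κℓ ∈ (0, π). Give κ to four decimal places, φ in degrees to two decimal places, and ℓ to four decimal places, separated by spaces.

ρ = √(x²+y²) = √(-0.827² + 0.030²) = 0.82754
φ = atan2(y, x) mod 360° = atan2(0.030, -0.827) = 177.9225°
|p|² = ρ² + z² = 0.82754² + 0.770² = 1.27773
κ = 2ρ / |p|² = 2×0.82754 / 1.27773 = 1.29534
θ = 2·atan2(ρ, z) = 2·atan2(0.82754, 0.770) = 1.64281 rad
ℓ = θ/κ = 1.64281/1.29534 = 1.26825

1.2953 177.92 1.2682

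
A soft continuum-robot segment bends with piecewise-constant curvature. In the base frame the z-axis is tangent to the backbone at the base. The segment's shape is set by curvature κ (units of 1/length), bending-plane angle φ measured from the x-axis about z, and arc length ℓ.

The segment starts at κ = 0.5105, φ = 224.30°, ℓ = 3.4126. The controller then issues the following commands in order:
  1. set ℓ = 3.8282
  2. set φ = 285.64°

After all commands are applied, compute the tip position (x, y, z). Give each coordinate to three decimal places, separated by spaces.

initial: κ=0.5105, φ=224.30°, ℓ=3.4126
cmd 1: set ℓ=3.8282 → (κ,φ,ℓ)=(0.5105,224.30°,3.8282) → tip=(-1.9265,-1.8800,1.8166)
cmd 2: set φ=285.64° → (κ,φ,ℓ)=(0.5105,285.64°,3.8282) → tip=(0.7257,-2.5921,1.8166)

0.726 -2.592 1.817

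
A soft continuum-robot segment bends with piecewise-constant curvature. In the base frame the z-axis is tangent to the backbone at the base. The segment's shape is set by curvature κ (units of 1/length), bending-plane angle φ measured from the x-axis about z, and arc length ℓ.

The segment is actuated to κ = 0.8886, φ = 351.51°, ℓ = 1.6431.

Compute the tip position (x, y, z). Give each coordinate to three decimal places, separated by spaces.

0.990 -0.148 1.118

θ = κ·ℓ = 0.8886 × 1.6431 = 1.46006 rad
ρ = (1 − cos θ)/κ = (1 − 0.11051)/0.8886 = 1.00100
z = sin θ / κ = 0.99387/0.8886 = 1.11847
x = ρ cos φ = 1.00100 × cos(351.51°) = 0.99003
y = ρ sin φ = 1.00100 × sin(351.51°) = -0.14778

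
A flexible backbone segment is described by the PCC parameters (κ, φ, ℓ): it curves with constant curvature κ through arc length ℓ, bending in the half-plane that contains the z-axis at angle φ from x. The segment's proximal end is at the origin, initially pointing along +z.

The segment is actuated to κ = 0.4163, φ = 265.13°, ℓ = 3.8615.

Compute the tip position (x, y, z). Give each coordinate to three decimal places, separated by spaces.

-0.211 -2.481 2.400

θ = κ·ℓ = 0.4163 × 3.8615 = 1.60754 rad
ρ = (1 − cos θ)/κ = (1 − -0.03674)/0.4163 = 2.49036
z = sin θ / κ = 0.99932/0.4163 = 2.40049
x = ρ cos φ = 2.49036 × cos(265.13°) = -0.21142
y = ρ sin φ = 2.49036 × sin(265.13°) = -2.48137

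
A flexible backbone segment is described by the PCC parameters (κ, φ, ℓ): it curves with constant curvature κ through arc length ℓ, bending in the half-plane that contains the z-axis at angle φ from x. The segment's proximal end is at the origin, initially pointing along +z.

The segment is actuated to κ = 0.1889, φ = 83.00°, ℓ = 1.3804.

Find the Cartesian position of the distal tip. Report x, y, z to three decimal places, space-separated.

θ = κ·ℓ = 0.1889 × 1.3804 = 0.26076 rad
ρ = (1 − cos θ)/κ = (1 − 0.96619)/0.1889 = 0.17896
z = sin θ / κ = 0.25781/0.1889 = 1.36481
x = ρ cos φ = 0.17896 × cos(83.00°) = 0.02181
y = ρ sin φ = 0.17896 × sin(83.00°) = 0.17762

0.022 0.178 1.365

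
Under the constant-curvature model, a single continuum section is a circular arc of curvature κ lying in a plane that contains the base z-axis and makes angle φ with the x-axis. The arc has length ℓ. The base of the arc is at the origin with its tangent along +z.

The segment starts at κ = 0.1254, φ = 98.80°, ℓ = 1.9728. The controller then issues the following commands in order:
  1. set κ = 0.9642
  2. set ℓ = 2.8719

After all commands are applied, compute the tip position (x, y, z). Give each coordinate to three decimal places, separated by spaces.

-0.306 1.980 0.377

initial: κ=0.1254, φ=98.80°, ℓ=1.9728
cmd 1: set κ=0.9642 → (κ,φ,ℓ)=(0.9642,98.80°,1.9728) → tip=(-0.2103,1.3584,0.9807)
cmd 2: set ℓ=2.8719 → (κ,φ,ℓ)=(0.9642,98.80°,2.8719) → tip=(-0.3065,1.9795,0.3775)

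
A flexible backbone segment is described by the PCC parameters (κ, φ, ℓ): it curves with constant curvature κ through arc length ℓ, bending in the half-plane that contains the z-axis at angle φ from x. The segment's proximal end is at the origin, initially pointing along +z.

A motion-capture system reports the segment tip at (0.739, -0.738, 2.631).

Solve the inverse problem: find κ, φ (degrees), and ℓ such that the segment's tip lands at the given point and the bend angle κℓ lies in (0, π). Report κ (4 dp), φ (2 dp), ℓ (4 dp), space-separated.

ρ = √(x²+y²) = √(0.739² + -0.738²) = 1.04440
φ = atan2(y, x) mod 360° = atan2(-0.738, 0.739) = 315.0388°
|p|² = ρ² + z² = 1.04440² + 2.631² = 8.01293
κ = 2ρ / |p|² = 2×1.04440 / 8.01293 = 0.26068
θ = 2·atan2(ρ, z) = 2·atan2(1.04440, 2.631) = 0.75576 rad
ℓ = θ/κ = 0.75576/0.26068 = 2.89922

0.2607 315.04 2.8992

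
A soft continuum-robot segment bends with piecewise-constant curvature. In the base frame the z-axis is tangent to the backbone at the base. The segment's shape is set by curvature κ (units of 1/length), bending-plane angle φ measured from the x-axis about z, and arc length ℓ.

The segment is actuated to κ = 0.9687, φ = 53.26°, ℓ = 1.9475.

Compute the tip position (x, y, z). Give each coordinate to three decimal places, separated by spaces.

0.809 1.084 0.981

θ = κ·ℓ = 0.9687 × 1.9475 = 1.88654 rad
ρ = (1 − cos θ)/κ = (1 − -0.31053)/0.9687 = 1.35287
z = sin θ / κ = 0.95056/0.9687 = 0.98128
x = ρ cos φ = 1.35287 × cos(53.26°) = 0.80927
y = ρ sin φ = 1.35287 × sin(53.26°) = 1.08413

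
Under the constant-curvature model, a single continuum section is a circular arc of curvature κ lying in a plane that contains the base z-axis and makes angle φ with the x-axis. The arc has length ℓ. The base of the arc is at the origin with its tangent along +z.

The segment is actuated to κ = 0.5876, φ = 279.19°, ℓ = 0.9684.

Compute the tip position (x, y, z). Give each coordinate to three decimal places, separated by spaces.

θ = κ·ℓ = 0.5876 × 0.9684 = 0.56903 rad
ρ = (1 − cos θ)/κ = (1 − 0.84242)/0.5876 = 0.26817
z = sin θ / κ = 0.53882/0.5876 = 0.91698
x = ρ cos φ = 0.26817 × cos(279.19°) = 0.04283
y = ρ sin φ = 0.26817 × sin(279.19°) = -0.26473

0.043 -0.265 0.917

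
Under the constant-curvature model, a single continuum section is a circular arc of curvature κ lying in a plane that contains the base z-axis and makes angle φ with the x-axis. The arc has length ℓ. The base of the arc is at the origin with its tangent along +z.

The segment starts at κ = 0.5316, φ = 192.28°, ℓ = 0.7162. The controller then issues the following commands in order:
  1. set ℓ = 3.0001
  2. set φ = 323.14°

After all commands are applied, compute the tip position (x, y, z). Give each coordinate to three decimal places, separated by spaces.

1.541 -1.156 1.881

initial: κ=0.5316, φ=192.28°, ℓ=0.7162
cmd 1: set ℓ=3.0001 → (κ,φ,ℓ)=(0.5316,192.28°,3.0001) → tip=(-1.8823,-0.4097,1.8806)
cmd 2: set φ=323.14° → (κ,φ,ℓ)=(0.5316,323.14°,3.0001) → tip=(1.5413,-1.1556,1.8806)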